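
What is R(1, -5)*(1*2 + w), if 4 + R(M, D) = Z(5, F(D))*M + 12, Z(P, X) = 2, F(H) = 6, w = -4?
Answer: -20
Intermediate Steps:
R(M, D) = 8 + 2*M (R(M, D) = -4 + (2*M + 12) = -4 + (12 + 2*M) = 8 + 2*M)
R(1, -5)*(1*2 + w) = (8 + 2*1)*(1*2 - 4) = (8 + 2)*(2 - 4) = 10*(-2) = -20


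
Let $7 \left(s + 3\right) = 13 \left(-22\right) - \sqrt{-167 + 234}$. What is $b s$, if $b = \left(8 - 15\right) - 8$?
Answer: $\frac{4605}{7} + \frac{15 \sqrt{67}}{7} \approx 675.4$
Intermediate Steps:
$b = -15$ ($b = -7 - 8 = -15$)
$s = - \frac{307}{7} - \frac{\sqrt{67}}{7}$ ($s = -3 + \frac{13 \left(-22\right) - \sqrt{-167 + 234}}{7} = -3 + \frac{-286 - \sqrt{67}}{7} = -3 - \left(\frac{286}{7} + \frac{\sqrt{67}}{7}\right) = - \frac{307}{7} - \frac{\sqrt{67}}{7} \approx -45.026$)
$b s = - 15 \left(- \frac{307}{7} - \frac{\sqrt{67}}{7}\right) = \frac{4605}{7} + \frac{15 \sqrt{67}}{7}$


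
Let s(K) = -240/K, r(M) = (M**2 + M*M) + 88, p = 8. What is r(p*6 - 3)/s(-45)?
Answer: 6207/8 ≈ 775.88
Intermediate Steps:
r(M) = 88 + 2*M**2 (r(M) = (M**2 + M**2) + 88 = 2*M**2 + 88 = 88 + 2*M**2)
r(p*6 - 3)/s(-45) = (88 + 2*(8*6 - 3)**2)/((-240/(-45))) = (88 + 2*(48 - 3)**2)/((-240*(-1/45))) = (88 + 2*45**2)/(16/3) = (88 + 2*2025)*(3/16) = (88 + 4050)*(3/16) = 4138*(3/16) = 6207/8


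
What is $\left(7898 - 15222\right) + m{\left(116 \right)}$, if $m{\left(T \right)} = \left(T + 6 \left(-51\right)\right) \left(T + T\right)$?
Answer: $-51404$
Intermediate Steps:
$m{\left(T \right)} = 2 T \left(-306 + T\right)$ ($m{\left(T \right)} = \left(T - 306\right) 2 T = \left(-306 + T\right) 2 T = 2 T \left(-306 + T\right)$)
$\left(7898 - 15222\right) + m{\left(116 \right)} = \left(7898 - 15222\right) + 2 \cdot 116 \left(-306 + 116\right) = -7324 + 2 \cdot 116 \left(-190\right) = -7324 - 44080 = -51404$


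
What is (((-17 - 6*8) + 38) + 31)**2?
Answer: 16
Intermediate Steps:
(((-17 - 6*8) + 38) + 31)**2 = (((-17 - 48) + 38) + 31)**2 = ((-65 + 38) + 31)**2 = (-27 + 31)**2 = 4**2 = 16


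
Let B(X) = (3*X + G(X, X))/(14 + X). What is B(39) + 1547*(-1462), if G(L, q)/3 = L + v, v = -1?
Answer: -119870611/53 ≈ -2.2617e+6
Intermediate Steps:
G(L, q) = -3 + 3*L (G(L, q) = 3*(L - 1) = 3*(-1 + L) = -3 + 3*L)
B(X) = (-3 + 6*X)/(14 + X) (B(X) = (3*X + (-3 + 3*X))/(14 + X) = (-3 + 6*X)/(14 + X))
B(39) + 1547*(-1462) = 3*(-1 + 2*39)/(14 + 39) + 1547*(-1462) = 3*(-1 + 78)/53 - 2261714 = 3*(1/53)*77 - 2261714 = 231/53 - 2261714 = -119870611/53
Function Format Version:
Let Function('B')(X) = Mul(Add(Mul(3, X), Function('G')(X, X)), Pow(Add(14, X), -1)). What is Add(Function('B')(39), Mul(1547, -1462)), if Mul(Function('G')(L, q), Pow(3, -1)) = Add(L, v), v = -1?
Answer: Rational(-119870611, 53) ≈ -2.2617e+6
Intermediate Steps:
Function('G')(L, q) = Add(-3, Mul(3, L)) (Function('G')(L, q) = Mul(3, Add(L, -1)) = Mul(3, Add(-1, L)) = Add(-3, Mul(3, L)))
Function('B')(X) = Mul(Pow(Add(14, X), -1), Add(-3, Mul(6, X))) (Function('B')(X) = Mul(Add(Mul(3, X), Add(-3, Mul(3, X))), Pow(Add(14, X), -1)) = Mul(Add(-3, Mul(6, X)), Pow(Add(14, X), -1)) = Mul(Pow(Add(14, X), -1), Add(-3, Mul(6, X))))
Add(Function('B')(39), Mul(1547, -1462)) = Add(Mul(3, Pow(Add(14, 39), -1), Add(-1, Mul(2, 39))), Mul(1547, -1462)) = Add(Mul(3, Pow(53, -1), Add(-1, 78)), -2261714) = Add(Mul(3, Rational(1, 53), 77), -2261714) = Add(Rational(231, 53), -2261714) = Rational(-119870611, 53)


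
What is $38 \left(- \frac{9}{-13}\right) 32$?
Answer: $\frac{10944}{13} \approx 841.85$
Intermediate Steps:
$38 \left(- \frac{9}{-13}\right) 32 = 38 \left(\left(-9\right) \left(- \frac{1}{13}\right)\right) 32 = 38 \cdot \frac{9}{13} \cdot 32 = \frac{342}{13} \cdot 32 = \frac{10944}{13}$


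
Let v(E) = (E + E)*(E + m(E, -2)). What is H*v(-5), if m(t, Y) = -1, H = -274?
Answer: -16440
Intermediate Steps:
v(E) = 2*E*(-1 + E) (v(E) = (E + E)*(E - 1) = (2*E)*(-1 + E) = 2*E*(-1 + E))
H*v(-5) = -548*(-5)*(-1 - 5) = -548*(-5)*(-6) = -274*60 = -16440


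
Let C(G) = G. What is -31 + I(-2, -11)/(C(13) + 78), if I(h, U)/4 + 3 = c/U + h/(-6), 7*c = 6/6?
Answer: -654127/21021 ≈ -31.118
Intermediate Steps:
c = ⅐ (c = (6/6)/7 = (6*(⅙))/7 = (⅐)*1 = ⅐ ≈ 0.14286)
I(h, U) = -12 - 2*h/3 + 4/(7*U) (I(h, U) = -12 + 4*(1/(7*U) + h/(-6)) = -12 + 4*(1/(7*U) + h*(-⅙)) = -12 + 4*(1/(7*U) - h/6) = -12 + 4*(-h/6 + 1/(7*U)) = -12 + (-2*h/3 + 4/(7*U)) = -12 - 2*h/3 + 4/(7*U))
-31 + I(-2, -11)/(C(13) + 78) = -31 + ((2/21)*(6 - 7*(-11)*(18 - 2))/(-11))/(13 + 78) = -31 + ((2/21)*(-1/11)*(6 - 7*(-11)*16))/91 = -31 + ((2/21)*(-1/11)*(6 + 1232))/91 = -31 + ((2/21)*(-1/11)*1238)/91 = -31 + (1/91)*(-2476/231) = -31 - 2476/21021 = -654127/21021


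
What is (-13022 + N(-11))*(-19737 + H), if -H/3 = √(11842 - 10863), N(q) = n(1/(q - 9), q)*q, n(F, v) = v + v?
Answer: 252238860 + 38340*√979 ≈ 2.5344e+8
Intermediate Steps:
n(F, v) = 2*v
N(q) = 2*q² (N(q) = (2*q)*q = 2*q²)
H = -3*√979 (H = -3*√(11842 - 10863) = -3*√979 ≈ -93.867)
(-13022 + N(-11))*(-19737 + H) = (-13022 + 2*(-11)²)*(-19737 - 3*√979) = (-13022 + 2*121)*(-19737 - 3*√979) = (-13022 + 242)*(-19737 - 3*√979) = -12780*(-19737 - 3*√979) = 252238860 + 38340*√979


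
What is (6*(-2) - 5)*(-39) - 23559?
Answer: -22896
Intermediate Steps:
(6*(-2) - 5)*(-39) - 23559 = (-12 - 5)*(-39) - 23559 = -17*(-39) - 23559 = 663 - 23559 = -22896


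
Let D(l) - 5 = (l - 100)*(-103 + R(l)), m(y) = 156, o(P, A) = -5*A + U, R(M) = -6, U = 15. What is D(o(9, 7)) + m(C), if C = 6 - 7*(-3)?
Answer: 13241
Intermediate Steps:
C = 27 (C = 6 + 21 = 27)
o(P, A) = 15 - 5*A (o(P, A) = -5*A + 15 = 15 - 5*A)
D(l) = 10905 - 109*l (D(l) = 5 + (l - 100)*(-103 - 6) = 5 + (-100 + l)*(-109) = 5 + (10900 - 109*l) = 10905 - 109*l)
D(o(9, 7)) + m(C) = (10905 - 109*(15 - 5*7)) + 156 = (10905 - 109*(15 - 35)) + 156 = (10905 - 109*(-20)) + 156 = (10905 + 2180) + 156 = 13085 + 156 = 13241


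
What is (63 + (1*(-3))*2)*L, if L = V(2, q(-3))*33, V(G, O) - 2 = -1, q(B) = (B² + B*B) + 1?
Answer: 1881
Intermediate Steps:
q(B) = 1 + 2*B² (q(B) = (B² + B²) + 1 = 2*B² + 1 = 1 + 2*B²)
V(G, O) = 1 (V(G, O) = 2 - 1 = 1)
L = 33 (L = 1*33 = 33)
(63 + (1*(-3))*2)*L = (63 + (1*(-3))*2)*33 = (63 - 3*2)*33 = (63 - 6)*33 = 57*33 = 1881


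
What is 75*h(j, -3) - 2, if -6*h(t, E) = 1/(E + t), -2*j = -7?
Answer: -27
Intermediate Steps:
j = 7/2 (j = -1/2*(-7) = 7/2 ≈ 3.5000)
h(t, E) = -1/(6*(E + t))
75*h(j, -3) - 2 = 75*(-1/(6*(-3) + 6*(7/2))) - 2 = 75*(-1/(-18 + 21)) - 2 = 75*(-1/3) - 2 = -25 - 2 = -27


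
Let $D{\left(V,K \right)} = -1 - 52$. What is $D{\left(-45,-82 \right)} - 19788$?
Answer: $-19841$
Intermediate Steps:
$D{\left(V,K \right)} = -53$ ($D{\left(V,K \right)} = -1 - 52 = -53$)
$D{\left(-45,-82 \right)} - 19788 = -53 - 19788 = -19841$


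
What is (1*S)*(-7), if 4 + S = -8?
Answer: 84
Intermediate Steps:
S = -12 (S = -4 - 8 = -12)
(1*S)*(-7) = (1*(-12))*(-7) = -12*(-7) = 84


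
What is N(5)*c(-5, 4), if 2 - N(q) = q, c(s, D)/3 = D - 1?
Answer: -27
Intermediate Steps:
c(s, D) = -3 + 3*D (c(s, D) = 3*(D - 1) = 3*(-1 + D) = -3 + 3*D)
N(q) = 2 - q
N(5)*c(-5, 4) = (2 - 1*5)*(-3 + 3*4) = (2 - 5)*(-3 + 12) = -3*9 = -27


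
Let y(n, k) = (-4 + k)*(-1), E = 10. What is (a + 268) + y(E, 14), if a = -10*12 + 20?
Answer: 158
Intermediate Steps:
y(n, k) = 4 - k
a = -100 (a = -120 + 20 = -100)
(a + 268) + y(E, 14) = (-100 + 268) + (4 - 1*14) = 168 + (4 - 14) = 168 - 10 = 158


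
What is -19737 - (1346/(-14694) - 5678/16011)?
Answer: -773888805820/39210939 ≈ -19737.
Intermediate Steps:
-19737 - (1346/(-14694) - 5678/16011) = -19737 - (1346*(-1/14694) - 5678*1/16011) = -19737 - (-673/7347 - 5678/16011) = -19737 - 1*(-17497223/39210939) = -19737 + 17497223/39210939 = -773888805820/39210939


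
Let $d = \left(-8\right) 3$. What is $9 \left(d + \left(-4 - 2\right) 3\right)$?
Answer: $-378$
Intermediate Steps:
$d = -24$
$9 \left(d + \left(-4 - 2\right) 3\right) = 9 \left(-24 + \left(-4 - 2\right) 3\right) = 9 \left(-24 - 18\right) = 9 \left(-42\right) = -378$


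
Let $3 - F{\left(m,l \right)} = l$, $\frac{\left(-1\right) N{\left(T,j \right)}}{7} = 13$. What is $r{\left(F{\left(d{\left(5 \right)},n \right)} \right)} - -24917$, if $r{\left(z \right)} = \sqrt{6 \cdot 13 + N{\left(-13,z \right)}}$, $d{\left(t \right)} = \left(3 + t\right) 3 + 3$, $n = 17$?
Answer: $24917 + i \sqrt{13} \approx 24917.0 + 3.6056 i$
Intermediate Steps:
$d{\left(t \right)} = 12 + 3 t$ ($d{\left(t \right)} = \left(9 + 3 t\right) + 3 = 12 + 3 t$)
$N{\left(T,j \right)} = -91$ ($N{\left(T,j \right)} = \left(-7\right) 13 = -91$)
$F{\left(m,l \right)} = 3 - l$
$r{\left(z \right)} = i \sqrt{13}$ ($r{\left(z \right)} = \sqrt{6 \cdot 13 - 91} = \sqrt{78 - 91} = \sqrt{-13} = i \sqrt{13}$)
$r{\left(F{\left(d{\left(5 \right)},n \right)} \right)} - -24917 = i \sqrt{13} - -24917 = i \sqrt{13} + 24917 = 24917 + i \sqrt{13}$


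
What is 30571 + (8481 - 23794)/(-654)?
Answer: 20008747/654 ≈ 30594.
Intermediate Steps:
30571 + (8481 - 23794)/(-654) = 30571 - 15313*(-1/654) = 30571 + 15313/654 = 20008747/654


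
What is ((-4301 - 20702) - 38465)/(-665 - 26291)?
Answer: 15867/6739 ≈ 2.3545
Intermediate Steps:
((-4301 - 20702) - 38465)/(-665 - 26291) = (-25003 - 38465)/(-26956) = -63468*(-1/26956) = 15867/6739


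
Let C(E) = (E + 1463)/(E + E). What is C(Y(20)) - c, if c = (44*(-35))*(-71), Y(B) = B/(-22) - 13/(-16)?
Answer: -3975031/34 ≈ -1.1691e+5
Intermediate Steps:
Y(B) = 13/16 - B/22 (Y(B) = B*(-1/22) - 13*(-1/16) = -B/22 + 13/16 = 13/16 - B/22)
C(E) = (1463 + E)/(2*E) (C(E) = (1463 + E)/((2*E)) = (1463 + E)*(1/(2*E)) = (1463 + E)/(2*E))
c = 109340 (c = -1540*(-71) = 109340)
C(Y(20)) - c = (1463 + (13/16 - 1/22*20))/(2*(13/16 - 1/22*20)) - 1*109340 = (1463 + (13/16 - 10/11))/(2*(13/16 - 10/11)) - 109340 = (1463 - 17/176)/(2*(-17/176)) - 109340 = (½)*(-176/17)*(257471/176) - 109340 = -257471/34 - 109340 = -3975031/34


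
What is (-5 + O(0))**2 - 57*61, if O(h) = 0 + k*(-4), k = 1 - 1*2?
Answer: -3476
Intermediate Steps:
k = -1 (k = 1 - 2 = -1)
O(h) = 4 (O(h) = 0 - 1*(-4) = 0 + 4 = 4)
(-5 + O(0))**2 - 57*61 = (-5 + 4)**2 - 57*61 = (-1)**2 - 3477 = 1 - 3477 = -3476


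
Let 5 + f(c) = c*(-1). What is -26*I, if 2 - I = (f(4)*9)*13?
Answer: -27430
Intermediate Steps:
f(c) = -5 - c (f(c) = -5 + c*(-1) = -5 - c)
I = 1055 (I = 2 - (-5 - 1*4)*9*13 = 2 - (-5 - 4)*9*13 = 2 - (-9*9)*13 = 2 - (-81)*13 = 2 - 1*(-1053) = 2 + 1053 = 1055)
-26*I = -26*1055 = -27430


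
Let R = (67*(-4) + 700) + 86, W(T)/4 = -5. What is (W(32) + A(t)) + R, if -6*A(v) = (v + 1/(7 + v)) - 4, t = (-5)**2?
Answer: 94943/192 ≈ 494.49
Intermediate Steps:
W(T) = -20 (W(T) = 4*(-5) = -20)
t = 25
A(v) = 2/3 - v/6 - 1/(6*(7 + v)) (A(v) = -((v + 1/(7 + v)) - 4)/6 = -(-4 + v + 1/(7 + v))/6 = 2/3 - v/6 - 1/(6*(7 + v)))
R = 518 (R = (-268 + 700) + 86 = 432 + 86 = 518)
(W(32) + A(t)) + R = (-20 + (27 - 1*25**2 - 3*25)/(6*(7 + 25))) + 518 = (-20 + (1/6)*(27 - 1*625 - 75)/32) + 518 = (-20 + (1/6)*(1/32)*(27 - 625 - 75)) + 518 = (-20 + (1/6)*(1/32)*(-673)) + 518 = (-20 - 673/192) + 518 = -4513/192 + 518 = 94943/192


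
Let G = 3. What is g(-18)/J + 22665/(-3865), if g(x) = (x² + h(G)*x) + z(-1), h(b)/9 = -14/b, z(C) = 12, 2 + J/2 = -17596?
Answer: -1909376/323887 ≈ -5.8952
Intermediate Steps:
J = -35196 (J = -4 + 2*(-17596) = -4 - 35192 = -35196)
h(b) = -126/b (h(b) = 9*(-14/b) = -126/b)
g(x) = 12 + x² - 42*x (g(x) = (x² + (-126/3)*x) + 12 = (x² + (-126*⅓)*x) + 12 = (x² - 42*x) + 12 = 12 + x² - 42*x)
g(-18)/J + 22665/(-3865) = (12 + (-18)² - 42*(-18))/(-35196) + 22665/(-3865) = (12 + 324 + 756)*(-1/35196) + 22665*(-1/3865) = 1092*(-1/35196) - 4533/773 = -13/419 - 4533/773 = -1909376/323887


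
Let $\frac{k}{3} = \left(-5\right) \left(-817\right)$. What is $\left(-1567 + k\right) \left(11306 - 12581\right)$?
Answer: $-13627200$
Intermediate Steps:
$k = 12255$ ($k = 3 \left(\left(-5\right) \left(-817\right)\right) = 3 \cdot 4085 = 12255$)
$\left(-1567 + k\right) \left(11306 - 12581\right) = \left(-1567 + 12255\right) \left(11306 - 12581\right) = 10688 \left(-1275\right) = -13627200$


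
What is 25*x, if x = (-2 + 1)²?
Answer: 25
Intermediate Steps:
x = 1 (x = (-1)² = 1)
25*x = 25*1 = 25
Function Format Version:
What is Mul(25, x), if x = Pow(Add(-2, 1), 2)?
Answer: 25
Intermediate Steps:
x = 1 (x = Pow(-1, 2) = 1)
Mul(25, x) = Mul(25, 1) = 25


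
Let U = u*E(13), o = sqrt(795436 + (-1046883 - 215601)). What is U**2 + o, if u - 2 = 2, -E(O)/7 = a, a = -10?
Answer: 78400 + 2*I*sqrt(116762) ≈ 78400.0 + 683.41*I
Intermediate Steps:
E(O) = 70 (E(O) = -7*(-10) = 70)
u = 4 (u = 2 + 2 = 4)
o = 2*I*sqrt(116762) (o = sqrt(795436 - 1262484) = sqrt(-467048) = 2*I*sqrt(116762) ≈ 683.41*I)
U = 280 (U = 4*70 = 280)
U**2 + o = 280**2 + 2*I*sqrt(116762) = 78400 + 2*I*sqrt(116762)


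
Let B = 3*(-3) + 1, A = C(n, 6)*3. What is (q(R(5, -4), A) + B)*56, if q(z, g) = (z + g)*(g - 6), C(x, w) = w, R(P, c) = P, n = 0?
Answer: 15008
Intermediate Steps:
A = 18 (A = 6*3 = 18)
q(z, g) = (-6 + g)*(g + z) (q(z, g) = (g + z)*(-6 + g) = (-6 + g)*(g + z))
B = -8 (B = -9 + 1 = -8)
(q(R(5, -4), A) + B)*56 = ((18² - 6*18 - 6*5 + 18*5) - 8)*56 = ((324 - 108 - 30 + 90) - 8)*56 = (276 - 8)*56 = 268*56 = 15008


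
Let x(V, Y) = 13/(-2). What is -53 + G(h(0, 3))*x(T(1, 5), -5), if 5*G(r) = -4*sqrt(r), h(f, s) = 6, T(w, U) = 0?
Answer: -53 + 26*sqrt(6)/5 ≈ -40.263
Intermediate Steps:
G(r) = -4*sqrt(r)/5 (G(r) = (-4*sqrt(r))/5 = -4*sqrt(r)/5)
x(V, Y) = -13/2 (x(V, Y) = 13*(-1/2) = -13/2)
-53 + G(h(0, 3))*x(T(1, 5), -5) = -53 - 4*sqrt(6)/5*(-13/2) = -53 + 26*sqrt(6)/5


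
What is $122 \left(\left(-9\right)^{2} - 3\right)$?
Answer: $9516$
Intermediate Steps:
$122 \left(\left(-9\right)^{2} - 3\right) = 122 \left(81 - 3\right) = 122 \cdot 78 = 9516$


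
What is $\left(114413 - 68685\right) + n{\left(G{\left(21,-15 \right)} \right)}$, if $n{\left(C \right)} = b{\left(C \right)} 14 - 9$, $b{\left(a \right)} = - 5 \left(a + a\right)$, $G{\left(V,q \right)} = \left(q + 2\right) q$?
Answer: $18419$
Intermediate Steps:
$G{\left(V,q \right)} = q \left(2 + q\right)$ ($G{\left(V,q \right)} = \left(2 + q\right) q = q \left(2 + q\right)$)
$b{\left(a \right)} = - 10 a$ ($b{\left(a \right)} = - 5 \cdot 2 a = - 10 a$)
$n{\left(C \right)} = -9 - 140 C$ ($n{\left(C \right)} = - 10 C 14 - 9 = - 140 C - 9 = -9 - 140 C$)
$\left(114413 - 68685\right) + n{\left(G{\left(21,-15 \right)} \right)} = \left(114413 - 68685\right) - \left(9 + 140 \left(- 15 \left(2 - 15\right)\right)\right) = \left(114413 - 68685\right) - \left(9 + 140 \left(\left(-15\right) \left(-13\right)\right)\right) = 45728 - 27309 = 18419$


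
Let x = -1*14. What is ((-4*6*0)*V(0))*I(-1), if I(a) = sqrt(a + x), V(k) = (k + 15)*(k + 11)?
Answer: 0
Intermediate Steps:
x = -14
V(k) = (11 + k)*(15 + k) (V(k) = (15 + k)*(11 + k) = (11 + k)*(15 + k))
I(a) = sqrt(-14 + a) (I(a) = sqrt(a - 14) = sqrt(-14 + a))
((-4*6*0)*V(0))*I(-1) = ((-4*6*0)*(165 + 0**2 + 26*0))*sqrt(-14 - 1) = ((-24*0)*(165 + 0 + 0))*sqrt(-15) = (0*165)*(I*sqrt(15)) = 0*(I*sqrt(15)) = 0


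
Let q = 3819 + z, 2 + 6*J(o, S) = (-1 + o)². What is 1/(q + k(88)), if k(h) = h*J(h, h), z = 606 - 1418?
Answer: 3/341969 ≈ 8.7727e-6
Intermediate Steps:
z = -812
J(o, S) = -⅓ + (-1 + o)²/6
k(h) = h*(-⅓ + (-1 + h)²/6)
q = 3007 (q = 3819 - 812 = 3007)
1/(q + k(88)) = 1/(3007 + (⅙)*88*(-2 + (-1 + 88)²)) = 1/(3007 + (⅙)*88*(-2 + 87²)) = 1/(3007 + (⅙)*88*(-2 + 7569)) = 1/(3007 + (⅙)*88*7567) = 1/(3007 + 332948/3) = 1/(341969/3) = 3/341969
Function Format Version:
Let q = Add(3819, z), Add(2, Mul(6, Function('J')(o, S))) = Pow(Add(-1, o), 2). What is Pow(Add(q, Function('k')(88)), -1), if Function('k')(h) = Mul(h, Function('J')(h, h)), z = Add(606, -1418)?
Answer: Rational(3, 341969) ≈ 8.7727e-6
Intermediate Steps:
z = -812
Function('J')(o, S) = Add(Rational(-1, 3), Mul(Rational(1, 6), Pow(Add(-1, o), 2)))
Function('k')(h) = Mul(h, Add(Rational(-1, 3), Mul(Rational(1, 6), Pow(Add(-1, h), 2))))
q = 3007 (q = Add(3819, -812) = 3007)
Pow(Add(q, Function('k')(88)), -1) = Pow(Add(3007, Mul(Rational(1, 6), 88, Add(-2, Pow(Add(-1, 88), 2)))), -1) = Pow(Add(3007, Mul(Rational(1, 6), 88, Add(-2, Pow(87, 2)))), -1) = Pow(Add(3007, Mul(Rational(1, 6), 88, Add(-2, 7569))), -1) = Pow(Add(3007, Mul(Rational(1, 6), 88, 7567)), -1) = Pow(Add(3007, Rational(332948, 3)), -1) = Pow(Rational(341969, 3), -1) = Rational(3, 341969)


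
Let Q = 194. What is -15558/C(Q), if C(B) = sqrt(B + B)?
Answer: -7779*sqrt(97)/97 ≈ -789.84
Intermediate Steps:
C(B) = sqrt(2)*sqrt(B) (C(B) = sqrt(2*B) = sqrt(2)*sqrt(B))
-15558/C(Q) = -15558*sqrt(97)/194 = -7779*sqrt(97)/97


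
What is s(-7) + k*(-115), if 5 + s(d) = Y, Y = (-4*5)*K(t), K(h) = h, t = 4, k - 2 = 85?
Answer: -10090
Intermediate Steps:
k = 87 (k = 2 + 85 = 87)
Y = -80 (Y = -4*5*4 = -20*4 = -80)
s(d) = -85 (s(d) = -5 - 80 = -85)
s(-7) + k*(-115) = -85 + 87*(-115) = -85 - 10005 = -10090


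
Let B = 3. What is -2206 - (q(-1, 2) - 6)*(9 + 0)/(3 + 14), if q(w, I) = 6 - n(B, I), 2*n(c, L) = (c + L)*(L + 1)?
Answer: -74869/34 ≈ -2202.0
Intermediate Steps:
n(c, L) = (1 + L)*(L + c)/2 (n(c, L) = ((c + L)*(L + 1))/2 = ((L + c)*(1 + L))/2 = ((1 + L)*(L + c))/2 = (1 + L)*(L + c)/2)
q(w, I) = 9/2 - 2*I - I²/2 (q(w, I) = 6 - (I/2 + (½)*3 + I²/2 + (½)*I*3) = 6 - (I/2 + 3/2 + I²/2 + 3*I/2) = 6 - (3/2 + I²/2 + 2*I) = 6 + (-3/2 - 2*I - I²/2) = 9/2 - 2*I - I²/2)
-2206 - (q(-1, 2) - 6)*(9 + 0)/(3 + 14) = -2206 - ((9/2 - 2*2 - ½*2²) - 6)*(9 + 0)/(3 + 14) = -2206 - ((9/2 - 4 - ½*4) - 6)*9/17 = -2206 - ((9/2 - 4 - 2) - 6)*9*(1/17) = -2206 - (-3/2 - 6)*9/17 = -2206 - (-15)*9/(2*17) = -2206 - 1*(-135/34) = -2206 + 135/34 = -74869/34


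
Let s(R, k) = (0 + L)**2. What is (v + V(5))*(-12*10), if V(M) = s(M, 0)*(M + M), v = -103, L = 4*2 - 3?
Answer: -17640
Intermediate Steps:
L = 5 (L = 8 - 3 = 5)
s(R, k) = 25 (s(R, k) = (0 + 5)**2 = 5**2 = 25)
V(M) = 50*M (V(M) = 25*(M + M) = 25*(2*M) = 50*M)
(v + V(5))*(-12*10) = (-103 + 50*5)*(-12*10) = (-103 + 250)*(-1*120) = 147*(-120) = -17640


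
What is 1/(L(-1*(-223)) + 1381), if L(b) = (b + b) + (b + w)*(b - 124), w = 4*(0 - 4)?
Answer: 1/22320 ≈ 4.4803e-5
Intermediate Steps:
w = -16 (w = 4*(-4) = -16)
L(b) = 2*b + (-124 + b)*(-16 + b) (L(b) = (b + b) + (b - 16)*(b - 124) = 2*b + (-16 + b)*(-124 + b) = 2*b + (-124 + b)*(-16 + b))
1/(L(-1*(-223)) + 1381) = 1/((1984 + (-1*(-223))**2 - (-138)*(-223)) + 1381) = 1/((1984 + 223**2 - 138*223) + 1381) = 1/((1984 + 49729 - 30774) + 1381) = 1/(20939 + 1381) = 1/22320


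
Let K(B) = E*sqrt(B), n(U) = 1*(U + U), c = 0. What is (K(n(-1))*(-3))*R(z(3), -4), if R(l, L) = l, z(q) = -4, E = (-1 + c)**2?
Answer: 12*I*sqrt(2) ≈ 16.971*I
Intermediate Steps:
E = 1 (E = (-1 + 0)**2 = (-1)**2 = 1)
n(U) = 2*U (n(U) = 1*(2*U) = 2*U)
K(B) = sqrt(B) (K(B) = 1*sqrt(B) = sqrt(B))
(K(n(-1))*(-3))*R(z(3), -4) = (sqrt(2*(-1))*(-3))*(-4) = (sqrt(-2)*(-3))*(-4) = ((I*sqrt(2))*(-3))*(-4) = -3*I*sqrt(2)*(-4) = 12*I*sqrt(2)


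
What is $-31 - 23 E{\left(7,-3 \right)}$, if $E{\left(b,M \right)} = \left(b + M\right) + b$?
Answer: $-284$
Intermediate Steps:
$E{\left(b,M \right)} = M + 2 b$ ($E{\left(b,M \right)} = \left(M + b\right) + b = M + 2 b$)
$-31 - 23 E{\left(7,-3 \right)} = -31 - 23 \left(-3 + 2 \cdot 7\right) = -31 - 23 \left(-3 + 14\right) = -31 - 253 = -284$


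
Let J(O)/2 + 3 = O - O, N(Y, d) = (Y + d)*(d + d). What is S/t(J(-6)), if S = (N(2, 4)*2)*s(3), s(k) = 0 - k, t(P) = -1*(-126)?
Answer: -16/7 ≈ -2.2857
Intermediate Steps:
N(Y, d) = 2*d*(Y + d) (N(Y, d) = (Y + d)*(2*d) = 2*d*(Y + d))
J(O) = -6 (J(O) = -6 + 2*(O - O) = -6 + 2*0 = -6 + 0 = -6)
t(P) = 126
s(k) = -k
S = -288 (S = ((2*4*(2 + 4))*2)*(-1*3) = ((2*4*6)*2)*(-3) = (48*2)*(-3) = 96*(-3) = -288)
S/t(J(-6)) = -288/126 = -288*1/126 = -16/7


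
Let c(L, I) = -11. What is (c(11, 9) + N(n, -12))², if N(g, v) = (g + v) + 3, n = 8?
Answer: 144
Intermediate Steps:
N(g, v) = 3 + g + v
(c(11, 9) + N(n, -12))² = (-11 + (3 + 8 - 12))² = (-11 - 1)² = (-12)² = 144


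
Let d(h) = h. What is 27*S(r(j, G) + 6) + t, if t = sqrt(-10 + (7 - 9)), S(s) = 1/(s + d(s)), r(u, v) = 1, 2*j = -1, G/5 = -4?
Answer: 27/14 + 2*I*sqrt(3) ≈ 1.9286 + 3.4641*I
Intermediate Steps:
G = -20 (G = 5*(-4) = -20)
j = -1/2 (j = (1/2)*(-1) = -1/2 ≈ -0.50000)
S(s) = 1/(2*s) (S(s) = 1/(s + s) = 1/(2*s))
t = 2*I*sqrt(3) (t = sqrt(-10 - 2) = sqrt(-12) = 2*I*sqrt(3) ≈ 3.4641*I)
27*S(r(j, G) + 6) + t = 27*(1/(2*(1 + 6))) + 2*I*sqrt(3) = 27*((1/2)/7) + 2*I*sqrt(3) = 27*((1/2)*(1/7)) + 2*I*sqrt(3) = 27*(1/14) + 2*I*sqrt(3) = 27/14 + 2*I*sqrt(3)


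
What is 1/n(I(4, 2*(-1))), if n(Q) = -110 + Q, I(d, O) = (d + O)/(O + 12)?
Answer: -5/549 ≈ -0.0091075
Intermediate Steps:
I(d, O) = (O + d)/(12 + O)
1/n(I(4, 2*(-1))) = 1/(-110 + (2*(-1) + 4)/(12 + 2*(-1))) = 1/(-110 + (-2 + 4)/(12 - 2)) = 1/(-110 + 2/10) = 1/(-110 + (1/10)*2) = 1/(-110 + 1/5) = 1/(-549/5) = -5/549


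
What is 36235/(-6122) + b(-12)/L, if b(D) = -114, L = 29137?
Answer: -1056477103/178376714 ≈ -5.9227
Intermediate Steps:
36235/(-6122) + b(-12)/L = 36235/(-6122) - 114/29137 = 36235*(-1/6122) - 114*1/29137 = -36235/6122 - 114/29137 = -1056477103/178376714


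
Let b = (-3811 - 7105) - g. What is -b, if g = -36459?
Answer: -25543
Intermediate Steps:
b = 25543 (b = (-3811 - 7105) - 1*(-36459) = -10916 + 36459 = 25543)
-b = -1*25543 = -25543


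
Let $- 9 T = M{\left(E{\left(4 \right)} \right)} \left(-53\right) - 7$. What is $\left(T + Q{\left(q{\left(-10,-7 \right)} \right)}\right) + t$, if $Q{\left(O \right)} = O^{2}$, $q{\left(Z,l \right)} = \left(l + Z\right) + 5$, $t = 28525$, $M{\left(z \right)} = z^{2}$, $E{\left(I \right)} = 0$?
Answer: $\frac{258028}{9} \approx 28670.0$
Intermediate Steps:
$q{\left(Z,l \right)} = 5 + Z + l$ ($q{\left(Z,l \right)} = \left(Z + l\right) + 5 = 5 + Z + l$)
$T = \frac{7}{9}$ ($T = - \frac{0^{2} \left(-53\right) - 7}{9} = - \frac{0 \left(-53\right) - 7}{9} = - \frac{0 - 7}{9} = \left(- \frac{1}{9}\right) \left(-7\right) = \frac{7}{9} \approx 0.77778$)
$\left(T + Q{\left(q{\left(-10,-7 \right)} \right)}\right) + t = \left(\frac{7}{9} + \left(5 - 10 - 7\right)^{2}\right) + 28525 = \left(\frac{7}{9} + \left(-12\right)^{2}\right) + 28525 = \left(\frac{7}{9} + 144\right) + 28525 = \frac{1303}{9} + 28525 = \frac{258028}{9}$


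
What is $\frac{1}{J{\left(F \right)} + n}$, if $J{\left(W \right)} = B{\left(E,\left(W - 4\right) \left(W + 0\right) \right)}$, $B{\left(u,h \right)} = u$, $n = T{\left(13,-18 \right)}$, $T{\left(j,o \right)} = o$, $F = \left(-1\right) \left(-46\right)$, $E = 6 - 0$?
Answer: $- \frac{1}{12} \approx -0.083333$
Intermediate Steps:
$E = 6$ ($E = 6 + 0 = 6$)
$F = 46$
$n = -18$
$J{\left(W \right)} = 6$
$\frac{1}{J{\left(F \right)} + n} = \frac{1}{6 - 18} = \frac{1}{-12} = - \frac{1}{12}$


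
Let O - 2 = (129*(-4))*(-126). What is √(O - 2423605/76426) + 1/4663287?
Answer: 1/4663287 + √379580586306838/76426 ≈ 254.92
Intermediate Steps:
O = 65018 (O = 2 + (129*(-4))*(-126) = 2 - 516*(-126) = 2 + 65016 = 65018)
√(O - 2423605/76426) + 1/4663287 = √(65018 - 2423605/76426) + 1/4663287 = √(4966642063/76426) + 1/4663287 = √379580586306838/76426 + 1/4663287 = 1/4663287 + √379580586306838/76426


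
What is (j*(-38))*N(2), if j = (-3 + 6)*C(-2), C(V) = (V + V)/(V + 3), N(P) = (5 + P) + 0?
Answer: 3192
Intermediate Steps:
N(P) = 5 + P
C(V) = 2*V/(3 + V) (C(V) = (2*V)/(3 + V) = 2*V/(3 + V))
j = -12 (j = (-3 + 6)*(2*(-2)/(3 - 2)) = 3*(2*(-2)/1) = 3*(2*(-2)*1) = 3*(-4) = -12)
(j*(-38))*N(2) = (-12*(-38))*(5 + 2) = 456*7 = 3192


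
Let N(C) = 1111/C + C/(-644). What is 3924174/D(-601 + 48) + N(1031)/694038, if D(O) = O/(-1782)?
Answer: 460347403492971358885/36404483483928 ≈ 1.2645e+7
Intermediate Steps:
N(C) = 1111/C - C/644 (N(C) = 1111/C + C*(-1/644) = 1111/C - C/644)
D(O) = -O/1782 (D(O) = O*(-1/1782) = -O/1782)
3924174/D(-601 + 48) + N(1031)/694038 = 3924174/((-(-601 + 48)/1782)) + (1111/1031 - 1/644*1031)/694038 = 3924174/((-1/1782*(-553))) + (1111*(1/1031) - 1031/644)*(1/694038) = 3924174/(553/1782) + (1111/1031 - 1031/644)*(1/694038) = 3924174*(1782/553) - 347477/663964*1/694038 = 6992878068/553 - 347477/460816246632 = 460347403492971358885/36404483483928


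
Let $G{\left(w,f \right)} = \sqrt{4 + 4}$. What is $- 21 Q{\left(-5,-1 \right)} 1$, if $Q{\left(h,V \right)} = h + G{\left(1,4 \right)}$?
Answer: $105 - 42 \sqrt{2} \approx 45.603$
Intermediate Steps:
$G{\left(w,f \right)} = 2 \sqrt{2}$ ($G{\left(w,f \right)} = \sqrt{8} = 2 \sqrt{2}$)
$Q{\left(h,V \right)} = h + 2 \sqrt{2}$
$- 21 Q{\left(-5,-1 \right)} 1 = - 21 \left(-5 + 2 \sqrt{2}\right) 1 = \left(105 - 42 \sqrt{2}\right) 1 = 105 - 42 \sqrt{2}$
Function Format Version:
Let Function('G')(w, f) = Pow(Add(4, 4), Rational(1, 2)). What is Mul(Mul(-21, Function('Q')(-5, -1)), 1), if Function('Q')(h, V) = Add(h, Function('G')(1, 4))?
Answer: Add(105, Mul(-42, Pow(2, Rational(1, 2)))) ≈ 45.603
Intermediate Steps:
Function('G')(w, f) = Mul(2, Pow(2, Rational(1, 2))) (Function('G')(w, f) = Pow(8, Rational(1, 2)) = Mul(2, Pow(2, Rational(1, 2))))
Function('Q')(h, V) = Add(h, Mul(2, Pow(2, Rational(1, 2))))
Mul(Mul(-21, Function('Q')(-5, -1)), 1) = Mul(Mul(-21, Add(-5, Mul(2, Pow(2, Rational(1, 2))))), 1) = Mul(Add(105, Mul(-42, Pow(2, Rational(1, 2)))), 1) = Add(105, Mul(-42, Pow(2, Rational(1, 2))))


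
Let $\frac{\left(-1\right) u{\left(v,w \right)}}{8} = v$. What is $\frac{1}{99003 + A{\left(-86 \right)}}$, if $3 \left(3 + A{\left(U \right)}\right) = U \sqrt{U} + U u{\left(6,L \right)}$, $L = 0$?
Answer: $\frac{112923}{11334838555} + \frac{129 i \sqrt{86}}{45339354220} \approx 9.9625 \cdot 10^{-6} + 2.6385 \cdot 10^{-8} i$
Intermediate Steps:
$u{\left(v,w \right)} = - 8 v$
$A{\left(U \right)} = -3 - 16 U + \frac{U^{\frac{3}{2}}}{3}$ ($A{\left(U \right)} = -3 + \frac{U \sqrt{U} + U \left(\left(-8\right) 6\right)}{3} = -3 + \frac{U^{\frac{3}{2}} + U \left(-48\right)}{3} = -3 + \frac{U^{\frac{3}{2}} - 48 U}{3} = -3 + \left(- 16 U + \frac{U^{\frac{3}{2}}}{3}\right) = -3 - 16 U + \frac{U^{\frac{3}{2}}}{3}$)
$\frac{1}{99003 + A{\left(-86 \right)}} = \frac{1}{99003 - \left(-1373 + \frac{86 i \sqrt{86}}{3}\right)} = \frac{1}{99003 + \left(1373 - \frac{86 i \sqrt{86}}{3}\right)} = \frac{1}{100376 - \frac{86 i \sqrt{86}}{3}}$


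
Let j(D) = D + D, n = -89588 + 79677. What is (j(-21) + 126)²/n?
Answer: -7056/9911 ≈ -0.71194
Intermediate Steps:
n = -9911
j(D) = 2*D
(j(-21) + 126)²/n = (2*(-21) + 126)²/(-9911) = (-42 + 126)²*(-1/9911) = 84²*(-1/9911) = 7056*(-1/9911) = -7056/9911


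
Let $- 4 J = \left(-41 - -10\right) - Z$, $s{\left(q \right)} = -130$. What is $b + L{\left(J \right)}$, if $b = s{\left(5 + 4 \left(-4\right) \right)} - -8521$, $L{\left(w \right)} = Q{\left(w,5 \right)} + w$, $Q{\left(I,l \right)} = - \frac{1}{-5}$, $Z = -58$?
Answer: $\frac{167689}{20} \approx 8384.5$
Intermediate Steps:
$Q{\left(I,l \right)} = \frac{1}{5}$ ($Q{\left(I,l \right)} = \left(-1\right) \left(- \frac{1}{5}\right) = \frac{1}{5}$)
$J = - \frac{27}{4}$ ($J = - \frac{\left(-41 - -10\right) - -58}{4} = - \frac{\left(-41 + 10\right) + 58}{4} = - \frac{-31 + 58}{4} = \left(- \frac{1}{4}\right) 27 = - \frac{27}{4} \approx -6.75$)
$L{\left(w \right)} = \frac{1}{5} + w$
$b = 8391$ ($b = -130 - -8521 = -130 + 8521 = 8391$)
$b + L{\left(J \right)} = 8391 + \left(\frac{1}{5} - \frac{27}{4}\right) = 8391 - \frac{131}{20} = \frac{167689}{20}$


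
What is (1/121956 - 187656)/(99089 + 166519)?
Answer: -22885775135/32392489248 ≈ -0.70651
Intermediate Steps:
(1/121956 - 187656)/(99089 + 166519) = (1/121956 - 187656)/265608 = -22885775135/121956*1/265608 = -22885775135/32392489248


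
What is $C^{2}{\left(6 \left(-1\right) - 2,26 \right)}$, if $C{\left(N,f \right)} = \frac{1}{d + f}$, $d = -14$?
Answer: $\frac{1}{144} \approx 0.0069444$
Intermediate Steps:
$C{\left(N,f \right)} = \frac{1}{-14 + f}$
$C^{2}{\left(6 \left(-1\right) - 2,26 \right)} = \left(\frac{1}{-14 + 26}\right)^{2} = \left(\frac{1}{12}\right)^{2} = \frac{1}{144}$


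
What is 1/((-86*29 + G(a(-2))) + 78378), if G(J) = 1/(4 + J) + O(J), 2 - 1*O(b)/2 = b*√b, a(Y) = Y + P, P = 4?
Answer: 2731974/207324497089 + 144*√2/207324497089 ≈ 1.3178e-5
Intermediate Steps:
a(Y) = 4 + Y (a(Y) = Y + 4 = 4 + Y)
O(b) = 4 - 2*b^(3/2) (O(b) = 4 - 2*b*√b = 4 - 2*b^(3/2))
G(J) = 4 + 1/(4 + J) - 2*J^(3/2) (G(J) = 1/(4 + J) + (4 - 2*J^(3/2)) = 4 + 1/(4 + J) - 2*J^(3/2))
1/((-86*29 + G(a(-2))) + 78378) = 1/((-86*29 + (17 - 8*(4 - 2)^(3/2) - 2*(4 - 2)*(-2 + (4 - 2)^(3/2)))/(4 + (4 - 2))) + 78378) = 1/((-2494 + (17 - 16*√2 - 2*2*(-2 + 2^(3/2)))/(4 + 2)) + 78378) = 1/((-2494 + (17 - 16*√2 - 2*2*(-2 + 2*√2))/6) + 78378) = 1/((-2494 + (17 - 16*√2 + (8 - 8*√2))/6) + 78378) = 1/((-2494 + (25 - 24*√2)/6) + 78378) = 1/((-2494 + (25/6 - 4*√2)) + 78378) = 1/((-14939/6 - 4*√2) + 78378) = 1/(455329/6 - 4*√2)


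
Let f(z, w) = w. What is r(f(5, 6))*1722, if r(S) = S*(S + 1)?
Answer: 72324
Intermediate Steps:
r(S) = S*(1 + S)
r(f(5, 6))*1722 = (6*(1 + 6))*1722 = (6*7)*1722 = 42*1722 = 72324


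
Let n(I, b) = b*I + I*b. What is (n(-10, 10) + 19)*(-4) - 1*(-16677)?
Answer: 17401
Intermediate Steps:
n(I, b) = 2*I*b (n(I, b) = I*b + I*b = 2*I*b)
(n(-10, 10) + 19)*(-4) - 1*(-16677) = (2*(-10)*10 + 19)*(-4) - 1*(-16677) = (-200 + 19)*(-4) + 16677 = -181*(-4) + 16677 = 724 + 16677 = 17401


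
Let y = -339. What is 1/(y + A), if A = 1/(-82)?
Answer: -82/27799 ≈ -0.0029497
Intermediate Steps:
A = -1/82 ≈ -0.012195
1/(y + A) = 1/(-339 - 1/82) = 1/(-27799/82) = -82/27799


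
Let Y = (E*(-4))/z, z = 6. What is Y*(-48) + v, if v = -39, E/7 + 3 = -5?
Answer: -1831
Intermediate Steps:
E = -56 (E = -21 + 7*(-5) = -21 - 35 = -56)
Y = 112/3 (Y = -56*(-4)/6 = 224*(⅙) = 112/3 ≈ 37.333)
Y*(-48) + v = (112/3)*(-48) - 39 = -1792 - 39 = -1831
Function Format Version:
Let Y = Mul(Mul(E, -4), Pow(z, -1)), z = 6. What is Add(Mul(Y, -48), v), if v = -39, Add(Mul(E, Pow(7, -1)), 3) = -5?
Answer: -1831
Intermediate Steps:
E = -56 (E = Add(-21, Mul(7, -5)) = Add(-21, -35) = -56)
Y = Rational(112, 3) (Y = Mul(Mul(-56, -4), Pow(6, -1)) = Mul(224, Rational(1, 6)) = Rational(112, 3) ≈ 37.333)
Add(Mul(Y, -48), v) = Add(Mul(Rational(112, 3), -48), -39) = Add(-1792, -39) = -1831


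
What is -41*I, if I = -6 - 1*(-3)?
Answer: 123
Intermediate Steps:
I = -3 (I = -6 + 3 = -3)
-41*I = -41*(-3) = 123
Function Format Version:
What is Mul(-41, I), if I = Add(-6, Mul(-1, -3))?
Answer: 123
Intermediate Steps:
I = -3 (I = Add(-6, 3) = -3)
Mul(-41, I) = Mul(-41, -3) = 123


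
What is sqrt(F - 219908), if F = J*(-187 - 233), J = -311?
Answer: 2*I*sqrt(22322) ≈ 298.81*I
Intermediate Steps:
F = 130620 (F = -311*(-187 - 233) = -311*(-420) = 130620)
sqrt(F - 219908) = sqrt(130620 - 219908) = sqrt(-89288) = 2*I*sqrt(22322)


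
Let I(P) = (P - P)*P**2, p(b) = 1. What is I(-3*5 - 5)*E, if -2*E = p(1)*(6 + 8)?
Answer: 0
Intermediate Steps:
I(P) = 0 (I(P) = 0*P**2 = 0)
E = -7 (E = -(6 + 8)/2 = -14/2 = -1/2*14 = -7)
I(-3*5 - 5)*E = 0*(-7) = 0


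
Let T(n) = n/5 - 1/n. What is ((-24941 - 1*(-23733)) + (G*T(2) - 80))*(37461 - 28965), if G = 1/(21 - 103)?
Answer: -2243281716/205 ≈ -1.0943e+7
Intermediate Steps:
T(n) = -1/n + n/5 (T(n) = n*(⅕) - 1/n = n/5 - 1/n = -1/n + n/5)
G = -1/82 (G = 1/(-82) = -1/82 ≈ -0.012195)
((-24941 - 1*(-23733)) + (G*T(2) - 80))*(37461 - 28965) = ((-24941 - 1*(-23733)) + (-(-1/2 + (⅕)*2)/82 - 80))*(37461 - 28965) = ((-24941 + 23733) + (-(-1*½ + ⅖)/82 - 80))*8496 = (-1208 + (-(-½ + ⅖)/82 - 80))*8496 = (-1208 + (-1/82*(-⅒) - 80))*8496 = (-1208 + (1/820 - 80))*8496 = (-1208 - 65599/820)*8496 = -1056159/820*8496 = -2243281716/205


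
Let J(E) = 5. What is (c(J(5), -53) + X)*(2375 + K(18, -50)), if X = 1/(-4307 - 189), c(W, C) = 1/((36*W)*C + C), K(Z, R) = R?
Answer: -32756925/43130128 ≈ -0.75949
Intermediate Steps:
c(W, C) = 1/(C + 36*C*W) (c(W, C) = 1/(36*C*W + C) = 1/(C + 36*C*W))
X = -1/4496 (X = 1/(-4496) = -1/4496 ≈ -0.00022242)
(c(J(5), -53) + X)*(2375 + K(18, -50)) = (1/((-53)*(1 + 36*5)) - 1/4496)*(2375 - 50) = (-1/(53*(1 + 180)) - 1/4496)*2325 = (-1/53/181 - 1/4496)*2325 = (-1/53*1/181 - 1/4496)*2325 = (-1/9593 - 1/4496)*2325 = -14089/43130128*2325 = -32756925/43130128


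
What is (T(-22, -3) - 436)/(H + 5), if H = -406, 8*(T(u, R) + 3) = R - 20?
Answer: 3535/3208 ≈ 1.1019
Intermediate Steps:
T(u, R) = -11/2 + R/8 (T(u, R) = -3 + (R - 20)/8 = -3 + (-20 + R)/8 = -3 + (-5/2 + R/8) = -11/2 + R/8)
(T(-22, -3) - 436)/(H + 5) = ((-11/2 + (⅛)*(-3)) - 436)/(-406 + 5) = ((-11/2 - 3/8) - 436)/(-401) = (-47/8 - 436)*(-1/401) = -3535/8*(-1/401) = 3535/3208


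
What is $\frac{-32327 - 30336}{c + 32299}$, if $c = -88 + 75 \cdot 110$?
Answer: $- \frac{62663}{40461} \approx -1.5487$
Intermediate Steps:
$c = 8162$ ($c = -88 + 8250 = 8162$)
$\frac{-32327 - 30336}{c + 32299} = \frac{-32327 - 30336}{8162 + 32299} = - \frac{62663}{40461}$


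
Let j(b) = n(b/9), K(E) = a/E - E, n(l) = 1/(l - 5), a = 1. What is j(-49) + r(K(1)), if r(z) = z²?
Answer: -9/94 ≈ -0.095745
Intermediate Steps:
n(l) = 1/(-5 + l)
K(E) = 1/E - E
j(b) = 1/(-5 + b/9)
j(-49) + r(K(1)) = 9/(-45 - 49) + (1/1 - 1*1)² = 9/(-94) + (1 - 1)² = 9*(-1/94) + 0² = -9/94 + 0 = -9/94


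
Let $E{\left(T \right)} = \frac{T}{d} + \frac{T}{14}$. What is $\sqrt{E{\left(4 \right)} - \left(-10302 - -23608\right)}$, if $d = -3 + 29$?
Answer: $\frac{3 i \sqrt{12242594}}{91} \approx 115.35 i$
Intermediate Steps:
$d = 26$
$E{\left(T \right)} = \frac{10 T}{91}$ ($E{\left(T \right)} = \frac{T}{26} + \frac{T}{14} = \frac{10 T}{91}$)
$\sqrt{E{\left(4 \right)} - \left(-10302 - -23608\right)} = \sqrt{\frac{10}{91} \cdot 4 - \left(-10302 - -23608\right)} = \sqrt{\frac{40}{91} - \left(-10302 + 23608\right)} = \sqrt{\frac{40}{91} - 13306} = \sqrt{- \frac{1210806}{91}} = \frac{3 i \sqrt{12242594}}{91}$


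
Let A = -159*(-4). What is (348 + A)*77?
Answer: 75768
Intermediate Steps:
A = 636
(348 + A)*77 = (348 + 636)*77 = 984*77 = 75768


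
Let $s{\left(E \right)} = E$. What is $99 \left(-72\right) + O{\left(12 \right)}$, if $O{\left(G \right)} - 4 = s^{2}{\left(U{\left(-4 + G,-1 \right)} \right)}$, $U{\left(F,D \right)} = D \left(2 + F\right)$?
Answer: $-7024$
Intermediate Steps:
$O{\left(G \right)} = 4 + \left(2 - G\right)^{2}$ ($O{\left(G \right)} = 4 + \left(- (2 + \left(-4 + G\right))\right)^{2} = 4 + \left(- (-2 + G)\right)^{2} = 4 + \left(2 - G\right)^{2}$)
$99 \left(-72\right) + O{\left(12 \right)} = 99 \left(-72\right) + \left(4 + \left(-2 + 12\right)^{2}\right) = -7128 + \left(4 + 10^{2}\right) = -7128 + \left(4 + 100\right) = -7128 + 104 = -7024$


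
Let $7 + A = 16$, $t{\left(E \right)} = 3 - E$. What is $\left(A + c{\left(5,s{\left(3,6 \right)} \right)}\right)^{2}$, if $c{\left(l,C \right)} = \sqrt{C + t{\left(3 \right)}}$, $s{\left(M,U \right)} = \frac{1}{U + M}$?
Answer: $\frac{784}{9} \approx 87.111$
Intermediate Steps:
$s{\left(M,U \right)} = \frac{1}{M + U}$
$A = 9$ ($A = -7 + 16 = 9$)
$c{\left(l,C \right)} = \sqrt{C}$ ($c{\left(l,C \right)} = \sqrt{C + \left(3 - 3\right)} = \sqrt{C + 0} = \sqrt{C}$)
$\left(A + c{\left(5,s{\left(3,6 \right)} \right)}\right)^{2} = \left(9 + \sqrt{\frac{1}{3 + 6}}\right)^{2} = \left(9 + \sqrt{\frac{1}{9}}\right)^{2} = \left(9 + \frac{1}{3}\right)^{2} = \left(\frac{28}{3}\right)^{2} = \frac{784}{9}$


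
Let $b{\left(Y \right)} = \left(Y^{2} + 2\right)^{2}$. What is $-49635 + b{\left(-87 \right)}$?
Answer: $57270406$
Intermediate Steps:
$b{\left(Y \right)} = \left(2 + Y^{2}\right)^{2}$
$-49635 + b{\left(-87 \right)} = -49635 + \left(2 + \left(-87\right)^{2}\right)^{2} = -49635 + \left(2 + 7569\right)^{2} = -49635 + 7571^{2} = -49635 + 57320041 = 57270406$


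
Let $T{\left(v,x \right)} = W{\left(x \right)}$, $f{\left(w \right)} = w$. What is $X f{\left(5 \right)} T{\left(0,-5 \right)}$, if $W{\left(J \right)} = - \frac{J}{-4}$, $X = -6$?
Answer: $\frac{75}{2} \approx 37.5$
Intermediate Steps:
$W{\left(J \right)} = \frac{J}{4}$ ($W{\left(J \right)} = - \frac{J \left(-1\right)}{4} = - \frac{\left(-1\right) J}{4} = \frac{J}{4}$)
$T{\left(v,x \right)} = \frac{x}{4}$
$X f{\left(5 \right)} T{\left(0,-5 \right)} = \left(-6\right) 5 \cdot \frac{1}{4} \left(-5\right) = \left(-30\right) \left(- \frac{5}{4}\right) = \frac{75}{2}$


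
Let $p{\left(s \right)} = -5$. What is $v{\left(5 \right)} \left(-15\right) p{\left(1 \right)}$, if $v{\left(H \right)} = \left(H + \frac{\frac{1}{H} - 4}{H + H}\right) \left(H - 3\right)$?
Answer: $693$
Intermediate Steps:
$v{\left(H \right)} = \left(-3 + H\right) \left(H + \frac{-4 + \frac{1}{H}}{2 H}\right)$ ($v{\left(H \right)} = \left(H + \frac{-4 + \frac{1}{H}}{2 H}\right) \left(-3 + H\right) = \left(-3 + H\right) \left(H + \frac{-4 + \frac{1}{H}}{2 H}\right)$)
$v{\left(5 \right)} \left(-15\right) p{\left(1 \right)} = \left(-2 + 5^{2} - 15 - \frac{3}{2 \cdot 25} + \frac{13}{2 \cdot 5}\right) \left(-15\right) \left(-5\right) = \left(-2 + 25 - 15 - \frac{3}{50} + \frac{13}{2} \cdot \frac{1}{5}\right) \left(-15\right) \left(-5\right) = \left(-2 + 25 - 15 - \frac{3}{50} + \frac{13}{10}\right) \left(-15\right) \left(-5\right) = \frac{231}{25} \left(-15\right) \left(-5\right) = \left(- \frac{693}{5}\right) \left(-5\right) = 693$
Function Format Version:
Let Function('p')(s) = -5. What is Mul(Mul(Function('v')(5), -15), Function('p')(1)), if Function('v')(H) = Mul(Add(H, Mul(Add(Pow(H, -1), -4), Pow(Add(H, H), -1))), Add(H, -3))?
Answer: 693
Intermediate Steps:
Function('v')(H) = Mul(Add(-3, H), Add(H, Mul(Rational(1, 2), Pow(H, -1), Add(-4, Pow(H, -1))))) (Function('v')(H) = Mul(Add(H, Mul(Add(-4, Pow(H, -1)), Pow(Mul(2, H), -1))), Add(-3, H)) = Mul(Add(H, Mul(Add(-4, Pow(H, -1)), Mul(Rational(1, 2), Pow(H, -1)))), Add(-3, H)) = Mul(Add(H, Mul(Rational(1, 2), Pow(H, -1), Add(-4, Pow(H, -1)))), Add(-3, H)) = Mul(Add(-3, H), Add(H, Mul(Rational(1, 2), Pow(H, -1), Add(-4, Pow(H, -1))))))
Mul(Mul(Function('v')(5), -15), Function('p')(1)) = Mul(Mul(Add(-2, Pow(5, 2), Mul(-3, 5), Mul(Rational(-3, 2), Pow(5, -2)), Mul(Rational(13, 2), Pow(5, -1))), -15), -5) = Mul(Mul(Add(-2, 25, -15, Mul(Rational(-3, 2), Rational(1, 25)), Mul(Rational(13, 2), Rational(1, 5))), -15), -5) = Mul(Mul(Add(-2, 25, -15, Rational(-3, 50), Rational(13, 10)), -15), -5) = Mul(Mul(Rational(231, 25), -15), -5) = Mul(Rational(-693, 5), -5) = 693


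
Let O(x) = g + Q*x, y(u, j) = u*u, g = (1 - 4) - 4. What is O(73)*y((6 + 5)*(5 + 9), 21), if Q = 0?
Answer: -166012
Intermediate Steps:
g = -7 (g = -3 - 4 = -7)
y(u, j) = u**2
O(x) = -7 (O(x) = -7 + 0*x = -7 + 0 = -7)
O(73)*y((6 + 5)*(5 + 9), 21) = -7*(5 + 9)**2*(6 + 5)**2 = -7*(11*14)**2 = -7*154**2 = -7*23716 = -166012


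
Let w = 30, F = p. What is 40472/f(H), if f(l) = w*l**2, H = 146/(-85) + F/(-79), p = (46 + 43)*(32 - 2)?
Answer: 45623301455/42655963692 ≈ 1.0696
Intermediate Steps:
p = 2670 (p = 89*30 = 2670)
F = 2670
H = -238484/6715 (H = 146/(-85) + 2670/(-79) = 146*(-1/85) + 2670*(-1/79) = -146/85 - 2670/79 = -238484/6715 ≈ -35.515)
f(l) = 30*l**2
40472/f(H) = 40472/((30*(-238484/6715)**2)) = 40472/((30*(56874618256/45091225))) = 40472/(341247709536/9018245) = 40472*(9018245/341247709536) = 45623301455/42655963692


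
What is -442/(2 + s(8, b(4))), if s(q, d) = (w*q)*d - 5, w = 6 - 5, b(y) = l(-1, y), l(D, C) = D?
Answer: 442/11 ≈ 40.182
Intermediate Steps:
b(y) = -1
w = 1
s(q, d) = -5 + d*q (s(q, d) = (1*q)*d - 5 = q*d - 5 = d*q - 5 = -5 + d*q)
-442/(2 + s(8, b(4))) = -442/(2 + (-5 - 1*8)) = -442/(2 + (-5 - 8)) = -442/(2 - 13) = -442/(-11) = -1/11*(-442) = 442/11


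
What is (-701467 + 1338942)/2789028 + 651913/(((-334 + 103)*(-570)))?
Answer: 9606767393/1854703620 ≈ 5.1797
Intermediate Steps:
(-701467 + 1338942)/2789028 + 651913/(((-334 + 103)*(-570))) = 637475*(1/2789028) + 651913/((-231*(-570))) = 637475/2789028 + 651913/131670 = 9606767393/1854703620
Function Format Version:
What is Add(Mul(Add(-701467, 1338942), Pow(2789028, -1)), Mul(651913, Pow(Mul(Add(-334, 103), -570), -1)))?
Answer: Rational(9606767393, 1854703620) ≈ 5.1797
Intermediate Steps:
Add(Mul(Add(-701467, 1338942), Pow(2789028, -1)), Mul(651913, Pow(Mul(Add(-334, 103), -570), -1))) = Add(Mul(637475, Rational(1, 2789028)), Mul(651913, Pow(Mul(-231, -570), -1))) = Add(Rational(637475, 2789028), Mul(651913, Pow(131670, -1))) = Add(Rational(637475, 2789028), Mul(651913, Rational(1, 131670))) = Add(Rational(637475, 2789028), Rational(651913, 131670)) = Rational(9606767393, 1854703620)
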